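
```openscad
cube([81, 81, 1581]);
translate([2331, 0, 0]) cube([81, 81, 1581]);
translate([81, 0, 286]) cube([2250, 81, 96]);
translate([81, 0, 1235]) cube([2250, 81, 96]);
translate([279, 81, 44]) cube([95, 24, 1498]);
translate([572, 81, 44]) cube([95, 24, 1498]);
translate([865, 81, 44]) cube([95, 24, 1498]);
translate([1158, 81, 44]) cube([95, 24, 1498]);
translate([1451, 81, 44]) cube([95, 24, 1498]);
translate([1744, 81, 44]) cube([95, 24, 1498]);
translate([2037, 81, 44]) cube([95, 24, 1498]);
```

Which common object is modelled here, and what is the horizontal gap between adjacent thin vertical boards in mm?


A fence section. The picket gap is 198 mm.

Two posts, two rails, 7 pickets — a fence section. Span 2250 mm holds 7 pickets of 95 mm with 8 equal gaps: ⌊(2250 − 7·95) / 8⌋ = 198 mm.


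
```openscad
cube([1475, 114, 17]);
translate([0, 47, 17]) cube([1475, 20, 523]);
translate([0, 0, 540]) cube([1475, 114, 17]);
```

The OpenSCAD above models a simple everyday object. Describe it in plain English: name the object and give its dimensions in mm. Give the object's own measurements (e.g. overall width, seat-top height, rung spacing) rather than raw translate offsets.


An I-beam lying along x, 1475 mm long. Overall section height 557 mm. Two flanges 114 mm wide (y) and 17 mm thick, one on the floor and one at the top; a web 20 mm thick runs between them, centred on the flange width.


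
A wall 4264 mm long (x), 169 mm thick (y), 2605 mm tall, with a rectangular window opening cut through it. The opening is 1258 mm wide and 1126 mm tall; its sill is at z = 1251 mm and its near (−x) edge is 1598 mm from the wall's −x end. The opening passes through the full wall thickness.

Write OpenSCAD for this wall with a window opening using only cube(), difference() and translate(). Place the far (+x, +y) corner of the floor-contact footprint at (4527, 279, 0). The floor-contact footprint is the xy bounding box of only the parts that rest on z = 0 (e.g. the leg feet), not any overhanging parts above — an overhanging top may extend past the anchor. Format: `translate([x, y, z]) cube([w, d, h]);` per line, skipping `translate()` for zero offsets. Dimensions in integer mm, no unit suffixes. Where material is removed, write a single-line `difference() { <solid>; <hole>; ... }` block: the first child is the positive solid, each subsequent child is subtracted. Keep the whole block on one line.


difference() { translate([263, 110, 0]) cube([4264, 169, 2605]); translate([1861, 110, 1251]) cube([1258, 169, 1126]); }


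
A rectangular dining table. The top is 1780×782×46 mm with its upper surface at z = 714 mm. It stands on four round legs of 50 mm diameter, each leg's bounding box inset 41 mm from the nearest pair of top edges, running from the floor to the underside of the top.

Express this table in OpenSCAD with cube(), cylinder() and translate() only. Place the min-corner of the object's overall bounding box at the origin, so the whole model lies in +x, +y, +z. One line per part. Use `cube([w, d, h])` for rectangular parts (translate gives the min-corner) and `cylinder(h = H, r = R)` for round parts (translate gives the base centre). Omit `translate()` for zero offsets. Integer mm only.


translate([0, 0, 668]) cube([1780, 782, 46]);
translate([66, 66, 0]) cylinder(h = 668, r = 25);
translate([1714, 66, 0]) cylinder(h = 668, r = 25);
translate([66, 716, 0]) cylinder(h = 668, r = 25);
translate([1714, 716, 0]) cylinder(h = 668, r = 25);


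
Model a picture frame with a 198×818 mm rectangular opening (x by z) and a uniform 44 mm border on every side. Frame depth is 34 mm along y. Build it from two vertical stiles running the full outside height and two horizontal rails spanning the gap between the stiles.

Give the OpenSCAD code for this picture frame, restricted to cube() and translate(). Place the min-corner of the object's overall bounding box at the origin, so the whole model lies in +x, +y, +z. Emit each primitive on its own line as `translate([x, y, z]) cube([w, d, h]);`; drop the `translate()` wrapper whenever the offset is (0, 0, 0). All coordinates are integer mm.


cube([44, 34, 906]);
translate([242, 0, 0]) cube([44, 34, 906]);
translate([44, 0, 0]) cube([198, 34, 44]);
translate([44, 0, 862]) cube([198, 34, 44]);


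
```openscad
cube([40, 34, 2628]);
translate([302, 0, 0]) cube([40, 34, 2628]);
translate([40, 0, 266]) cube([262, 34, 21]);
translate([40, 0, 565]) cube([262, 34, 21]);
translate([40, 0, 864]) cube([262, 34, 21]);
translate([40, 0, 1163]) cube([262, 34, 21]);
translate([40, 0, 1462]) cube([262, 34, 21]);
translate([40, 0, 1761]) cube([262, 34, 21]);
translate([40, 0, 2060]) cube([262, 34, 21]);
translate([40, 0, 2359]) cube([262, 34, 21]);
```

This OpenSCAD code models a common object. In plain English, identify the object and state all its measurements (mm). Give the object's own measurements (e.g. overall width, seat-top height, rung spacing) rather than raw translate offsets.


A straight ladder. Two 40×34 mm vertical rails, 2628 mm tall, stand 342 mm apart (outside-to-outside) with their front faces coplanar on the −y side. 8 rungs, each 34 mm deep and 21 mm tall, span between the inner faces of the rails, front faces flush with the rails. The lowest rung's underside is at z = 266 mm and rungs are spaced 299 mm apart (underside to underside).


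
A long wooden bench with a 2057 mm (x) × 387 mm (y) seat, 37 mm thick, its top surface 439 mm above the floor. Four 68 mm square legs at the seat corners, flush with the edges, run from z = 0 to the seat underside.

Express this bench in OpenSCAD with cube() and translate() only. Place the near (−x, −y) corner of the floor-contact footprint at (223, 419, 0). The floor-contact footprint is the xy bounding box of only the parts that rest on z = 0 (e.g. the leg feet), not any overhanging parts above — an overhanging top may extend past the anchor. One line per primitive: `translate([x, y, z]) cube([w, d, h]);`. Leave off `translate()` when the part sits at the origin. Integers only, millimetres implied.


// leg_h = 439 − 37 = 402
translate([223, 419, 402]) cube([2057, 387, 37]);
translate([223, 419, 0]) cube([68, 68, 402]);
translate([223, 738, 0]) cube([68, 68, 402]);
translate([2212, 419, 0]) cube([68, 68, 402]);
translate([2212, 738, 0]) cube([68, 68, 402]);


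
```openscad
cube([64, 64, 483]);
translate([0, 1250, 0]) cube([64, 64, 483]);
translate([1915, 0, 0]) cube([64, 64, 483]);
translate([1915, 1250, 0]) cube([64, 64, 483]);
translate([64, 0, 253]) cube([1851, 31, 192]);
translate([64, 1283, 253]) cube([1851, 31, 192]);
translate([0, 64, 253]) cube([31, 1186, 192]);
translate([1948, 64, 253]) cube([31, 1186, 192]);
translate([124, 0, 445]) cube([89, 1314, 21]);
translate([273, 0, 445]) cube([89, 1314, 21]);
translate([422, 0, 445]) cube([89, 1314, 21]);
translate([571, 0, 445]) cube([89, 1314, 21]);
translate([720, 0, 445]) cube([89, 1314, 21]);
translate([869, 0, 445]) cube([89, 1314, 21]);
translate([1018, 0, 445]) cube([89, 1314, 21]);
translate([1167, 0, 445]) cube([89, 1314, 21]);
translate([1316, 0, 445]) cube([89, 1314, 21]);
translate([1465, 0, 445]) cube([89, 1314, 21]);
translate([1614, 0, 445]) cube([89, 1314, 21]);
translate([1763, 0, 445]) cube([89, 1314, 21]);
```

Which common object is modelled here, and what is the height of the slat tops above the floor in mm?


A bed frame. The slat-top height is 466 mm.

Four posts, four rails, and a row of slats — a bed frame. Slats sit on the rails at z = 253 + 192 = 445; with slat thickness 21, the top is 466 mm.


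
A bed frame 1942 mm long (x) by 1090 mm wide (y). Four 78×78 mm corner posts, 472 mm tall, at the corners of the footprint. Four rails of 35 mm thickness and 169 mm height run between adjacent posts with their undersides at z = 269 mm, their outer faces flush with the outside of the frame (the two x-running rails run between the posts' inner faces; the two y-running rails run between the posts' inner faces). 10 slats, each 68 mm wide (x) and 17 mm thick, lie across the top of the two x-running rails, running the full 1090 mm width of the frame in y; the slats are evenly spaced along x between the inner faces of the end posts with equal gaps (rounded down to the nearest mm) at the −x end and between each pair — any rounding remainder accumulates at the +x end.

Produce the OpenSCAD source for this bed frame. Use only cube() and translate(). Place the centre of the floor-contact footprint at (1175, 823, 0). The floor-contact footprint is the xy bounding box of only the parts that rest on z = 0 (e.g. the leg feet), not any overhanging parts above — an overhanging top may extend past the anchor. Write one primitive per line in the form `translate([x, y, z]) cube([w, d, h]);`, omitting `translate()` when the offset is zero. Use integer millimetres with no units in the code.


// slat z = rail_z + rail_h = 269 + 169 = 438
// slat gap = ⌊(1786 − 10·68) / 11⌋ = 100
translate([204, 278, 0]) cube([78, 78, 472]);
translate([204, 1290, 0]) cube([78, 78, 472]);
translate([2068, 278, 0]) cube([78, 78, 472]);
translate([2068, 1290, 0]) cube([78, 78, 472]);
translate([282, 278, 269]) cube([1786, 35, 169]);
translate([282, 1333, 269]) cube([1786, 35, 169]);
translate([204, 356, 269]) cube([35, 934, 169]);
translate([2111, 356, 269]) cube([35, 934, 169]);
translate([382, 278, 438]) cube([68, 1090, 17]);
translate([550, 278, 438]) cube([68, 1090, 17]);
translate([718, 278, 438]) cube([68, 1090, 17]);
translate([886, 278, 438]) cube([68, 1090, 17]);
translate([1054, 278, 438]) cube([68, 1090, 17]);
translate([1222, 278, 438]) cube([68, 1090, 17]);
translate([1390, 278, 438]) cube([68, 1090, 17]);
translate([1558, 278, 438]) cube([68, 1090, 17]);
translate([1726, 278, 438]) cube([68, 1090, 17]);
translate([1894, 278, 438]) cube([68, 1090, 17]);


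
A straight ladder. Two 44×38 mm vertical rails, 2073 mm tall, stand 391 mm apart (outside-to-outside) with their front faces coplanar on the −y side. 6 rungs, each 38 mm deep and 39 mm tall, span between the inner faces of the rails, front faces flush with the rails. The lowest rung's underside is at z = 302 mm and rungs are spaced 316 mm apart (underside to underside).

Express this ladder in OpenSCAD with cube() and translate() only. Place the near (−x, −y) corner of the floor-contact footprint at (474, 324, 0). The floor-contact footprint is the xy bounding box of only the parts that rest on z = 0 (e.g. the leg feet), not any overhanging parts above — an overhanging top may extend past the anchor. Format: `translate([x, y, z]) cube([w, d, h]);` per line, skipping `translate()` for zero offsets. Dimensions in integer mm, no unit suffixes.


translate([474, 324, 0]) cube([44, 38, 2073]);
translate([821, 324, 0]) cube([44, 38, 2073]);
translate([518, 324, 302]) cube([303, 38, 39]);
translate([518, 324, 618]) cube([303, 38, 39]);
translate([518, 324, 934]) cube([303, 38, 39]);
translate([518, 324, 1250]) cube([303, 38, 39]);
translate([518, 324, 1566]) cube([303, 38, 39]);
translate([518, 324, 1882]) cube([303, 38, 39]);


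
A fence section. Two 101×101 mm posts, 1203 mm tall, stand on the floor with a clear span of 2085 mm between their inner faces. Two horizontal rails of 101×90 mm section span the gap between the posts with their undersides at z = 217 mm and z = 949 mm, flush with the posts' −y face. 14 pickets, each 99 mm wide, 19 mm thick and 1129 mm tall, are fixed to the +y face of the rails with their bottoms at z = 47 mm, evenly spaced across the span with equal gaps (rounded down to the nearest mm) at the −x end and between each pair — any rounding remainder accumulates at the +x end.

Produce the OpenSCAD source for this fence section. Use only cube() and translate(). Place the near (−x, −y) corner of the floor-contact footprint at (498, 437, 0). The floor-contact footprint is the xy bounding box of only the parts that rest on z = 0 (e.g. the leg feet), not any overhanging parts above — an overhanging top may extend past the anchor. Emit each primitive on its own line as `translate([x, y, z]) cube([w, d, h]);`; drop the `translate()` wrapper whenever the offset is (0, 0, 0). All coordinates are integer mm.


translate([498, 437, 0]) cube([101, 101, 1203]);
translate([2684, 437, 0]) cube([101, 101, 1203]);
translate([599, 437, 217]) cube([2085, 101, 90]);
translate([599, 437, 949]) cube([2085, 101, 90]);
translate([645, 538, 47]) cube([99, 19, 1129]);
translate([790, 538, 47]) cube([99, 19, 1129]);
translate([935, 538, 47]) cube([99, 19, 1129]);
translate([1080, 538, 47]) cube([99, 19, 1129]);
translate([1225, 538, 47]) cube([99, 19, 1129]);
translate([1370, 538, 47]) cube([99, 19, 1129]);
translate([1515, 538, 47]) cube([99, 19, 1129]);
translate([1660, 538, 47]) cube([99, 19, 1129]);
translate([1805, 538, 47]) cube([99, 19, 1129]);
translate([1950, 538, 47]) cube([99, 19, 1129]);
translate([2095, 538, 47]) cube([99, 19, 1129]);
translate([2240, 538, 47]) cube([99, 19, 1129]);
translate([2385, 538, 47]) cube([99, 19, 1129]);
translate([2530, 538, 47]) cube([99, 19, 1129]);


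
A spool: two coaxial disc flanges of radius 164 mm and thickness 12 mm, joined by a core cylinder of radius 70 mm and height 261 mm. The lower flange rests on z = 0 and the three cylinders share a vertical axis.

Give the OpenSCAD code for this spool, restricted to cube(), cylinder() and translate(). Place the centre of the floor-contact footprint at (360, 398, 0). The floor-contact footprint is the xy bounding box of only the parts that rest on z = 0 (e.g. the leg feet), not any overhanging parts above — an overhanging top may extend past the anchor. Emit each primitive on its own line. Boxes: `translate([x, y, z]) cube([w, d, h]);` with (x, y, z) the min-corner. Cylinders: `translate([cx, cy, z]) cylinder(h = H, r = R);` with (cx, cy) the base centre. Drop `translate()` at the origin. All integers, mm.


translate([360, 398, 0]) cylinder(h = 12, r = 164);
translate([360, 398, 12]) cylinder(h = 261, r = 70);
translate([360, 398, 273]) cylinder(h = 12, r = 164);


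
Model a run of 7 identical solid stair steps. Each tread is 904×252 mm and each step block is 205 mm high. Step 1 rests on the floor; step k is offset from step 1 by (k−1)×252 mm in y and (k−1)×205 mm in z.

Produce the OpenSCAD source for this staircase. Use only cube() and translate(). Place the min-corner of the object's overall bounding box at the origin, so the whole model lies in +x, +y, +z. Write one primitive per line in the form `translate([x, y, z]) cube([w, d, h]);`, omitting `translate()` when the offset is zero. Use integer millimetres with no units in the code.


cube([904, 252, 205]);
translate([0, 252, 205]) cube([904, 252, 205]);
translate([0, 504, 410]) cube([904, 252, 205]);
translate([0, 756, 615]) cube([904, 252, 205]);
translate([0, 1008, 820]) cube([904, 252, 205]);
translate([0, 1260, 1025]) cube([904, 252, 205]);
translate([0, 1512, 1230]) cube([904, 252, 205]);


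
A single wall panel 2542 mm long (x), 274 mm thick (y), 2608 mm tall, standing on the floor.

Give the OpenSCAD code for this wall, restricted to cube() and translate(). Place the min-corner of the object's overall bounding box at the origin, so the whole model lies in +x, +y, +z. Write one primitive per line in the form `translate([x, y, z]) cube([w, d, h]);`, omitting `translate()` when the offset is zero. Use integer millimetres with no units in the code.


cube([2542, 274, 2608]);


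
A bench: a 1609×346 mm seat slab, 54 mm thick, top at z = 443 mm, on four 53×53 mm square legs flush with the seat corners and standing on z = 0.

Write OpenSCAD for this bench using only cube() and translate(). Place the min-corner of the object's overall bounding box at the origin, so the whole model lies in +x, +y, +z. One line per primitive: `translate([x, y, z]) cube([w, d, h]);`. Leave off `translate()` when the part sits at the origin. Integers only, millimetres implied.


translate([0, 0, 389]) cube([1609, 346, 54]);
cube([53, 53, 389]);
translate([0, 293, 0]) cube([53, 53, 389]);
translate([1556, 0, 0]) cube([53, 53, 389]);
translate([1556, 293, 0]) cube([53, 53, 389]);


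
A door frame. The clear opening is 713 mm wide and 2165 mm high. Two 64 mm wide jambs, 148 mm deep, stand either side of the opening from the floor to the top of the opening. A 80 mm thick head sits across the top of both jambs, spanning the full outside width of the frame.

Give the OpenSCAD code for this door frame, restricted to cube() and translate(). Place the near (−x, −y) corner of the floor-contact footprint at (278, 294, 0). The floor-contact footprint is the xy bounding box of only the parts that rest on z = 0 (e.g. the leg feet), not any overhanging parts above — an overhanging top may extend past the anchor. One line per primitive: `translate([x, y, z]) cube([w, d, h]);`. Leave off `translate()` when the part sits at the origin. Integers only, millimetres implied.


translate([278, 294, 0]) cube([64, 148, 2165]);
translate([1055, 294, 0]) cube([64, 148, 2165]);
translate([278, 294, 2165]) cube([841, 148, 80]);


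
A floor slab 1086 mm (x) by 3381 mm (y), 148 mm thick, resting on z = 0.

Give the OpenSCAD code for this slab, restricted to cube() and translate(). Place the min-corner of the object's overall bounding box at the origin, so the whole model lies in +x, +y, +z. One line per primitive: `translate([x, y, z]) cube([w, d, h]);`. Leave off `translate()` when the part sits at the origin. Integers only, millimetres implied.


cube([1086, 3381, 148]);


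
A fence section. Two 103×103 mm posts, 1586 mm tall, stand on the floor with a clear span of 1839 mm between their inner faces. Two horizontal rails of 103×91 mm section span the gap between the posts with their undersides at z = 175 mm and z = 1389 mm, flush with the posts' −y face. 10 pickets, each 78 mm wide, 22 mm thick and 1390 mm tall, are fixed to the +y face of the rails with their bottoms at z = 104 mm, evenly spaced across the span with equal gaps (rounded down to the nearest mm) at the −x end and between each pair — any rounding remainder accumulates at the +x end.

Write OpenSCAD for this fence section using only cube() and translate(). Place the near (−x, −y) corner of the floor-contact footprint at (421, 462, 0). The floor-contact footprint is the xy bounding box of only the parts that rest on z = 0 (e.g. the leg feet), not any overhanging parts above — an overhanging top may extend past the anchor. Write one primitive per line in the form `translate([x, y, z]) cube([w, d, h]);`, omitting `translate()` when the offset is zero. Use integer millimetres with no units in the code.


translate([421, 462, 0]) cube([103, 103, 1586]);
translate([2363, 462, 0]) cube([103, 103, 1586]);
translate([524, 462, 175]) cube([1839, 103, 91]);
translate([524, 462, 1389]) cube([1839, 103, 91]);
translate([620, 565, 104]) cube([78, 22, 1390]);
translate([794, 565, 104]) cube([78, 22, 1390]);
translate([968, 565, 104]) cube([78, 22, 1390]);
translate([1142, 565, 104]) cube([78, 22, 1390]);
translate([1316, 565, 104]) cube([78, 22, 1390]);
translate([1490, 565, 104]) cube([78, 22, 1390]);
translate([1664, 565, 104]) cube([78, 22, 1390]);
translate([1838, 565, 104]) cube([78, 22, 1390]);
translate([2012, 565, 104]) cube([78, 22, 1390]);
translate([2186, 565, 104]) cube([78, 22, 1390]);


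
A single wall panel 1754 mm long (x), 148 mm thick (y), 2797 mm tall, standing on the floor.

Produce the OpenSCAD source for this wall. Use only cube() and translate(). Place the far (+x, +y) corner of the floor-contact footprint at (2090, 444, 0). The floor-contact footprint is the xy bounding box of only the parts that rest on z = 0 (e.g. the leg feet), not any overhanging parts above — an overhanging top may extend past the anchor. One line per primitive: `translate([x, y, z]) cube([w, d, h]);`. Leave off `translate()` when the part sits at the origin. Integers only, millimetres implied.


translate([336, 296, 0]) cube([1754, 148, 2797]);


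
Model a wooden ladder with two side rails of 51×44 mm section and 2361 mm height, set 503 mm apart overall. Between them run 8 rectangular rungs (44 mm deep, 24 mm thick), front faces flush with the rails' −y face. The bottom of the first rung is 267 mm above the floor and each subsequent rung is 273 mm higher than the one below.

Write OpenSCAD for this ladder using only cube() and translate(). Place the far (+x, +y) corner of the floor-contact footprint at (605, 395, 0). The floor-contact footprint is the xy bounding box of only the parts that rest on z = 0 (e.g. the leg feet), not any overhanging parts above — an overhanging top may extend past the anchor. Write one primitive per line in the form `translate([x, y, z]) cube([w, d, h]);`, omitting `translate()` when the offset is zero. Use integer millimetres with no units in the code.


translate([102, 351, 0]) cube([51, 44, 2361]);
translate([554, 351, 0]) cube([51, 44, 2361]);
translate([153, 351, 267]) cube([401, 44, 24]);
translate([153, 351, 540]) cube([401, 44, 24]);
translate([153, 351, 813]) cube([401, 44, 24]);
translate([153, 351, 1086]) cube([401, 44, 24]);
translate([153, 351, 1359]) cube([401, 44, 24]);
translate([153, 351, 1632]) cube([401, 44, 24]);
translate([153, 351, 1905]) cube([401, 44, 24]);
translate([153, 351, 2178]) cube([401, 44, 24]);


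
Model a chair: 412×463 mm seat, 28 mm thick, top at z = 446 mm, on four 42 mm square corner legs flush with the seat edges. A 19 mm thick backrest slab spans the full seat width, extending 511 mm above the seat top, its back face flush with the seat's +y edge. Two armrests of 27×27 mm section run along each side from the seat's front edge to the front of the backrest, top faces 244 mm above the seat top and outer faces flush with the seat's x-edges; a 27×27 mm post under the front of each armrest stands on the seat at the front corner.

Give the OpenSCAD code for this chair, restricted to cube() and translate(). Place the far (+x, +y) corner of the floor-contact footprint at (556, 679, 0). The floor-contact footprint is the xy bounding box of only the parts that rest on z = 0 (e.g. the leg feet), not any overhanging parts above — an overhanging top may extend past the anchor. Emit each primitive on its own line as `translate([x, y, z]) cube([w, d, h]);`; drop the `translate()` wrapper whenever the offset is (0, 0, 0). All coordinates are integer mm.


translate([144, 216, 418]) cube([412, 463, 28]);
translate([144, 216, 0]) cube([42, 42, 418]);
translate([514, 216, 0]) cube([42, 42, 418]);
translate([144, 637, 0]) cube([42, 42, 418]);
translate([514, 637, 0]) cube([42, 42, 418]);
translate([144, 660, 446]) cube([412, 19, 511]);
translate([144, 216, 663]) cube([27, 444, 27]);
translate([529, 216, 663]) cube([27, 444, 27]);
translate([144, 216, 446]) cube([27, 27, 217]);
translate([529, 216, 446]) cube([27, 27, 217]);


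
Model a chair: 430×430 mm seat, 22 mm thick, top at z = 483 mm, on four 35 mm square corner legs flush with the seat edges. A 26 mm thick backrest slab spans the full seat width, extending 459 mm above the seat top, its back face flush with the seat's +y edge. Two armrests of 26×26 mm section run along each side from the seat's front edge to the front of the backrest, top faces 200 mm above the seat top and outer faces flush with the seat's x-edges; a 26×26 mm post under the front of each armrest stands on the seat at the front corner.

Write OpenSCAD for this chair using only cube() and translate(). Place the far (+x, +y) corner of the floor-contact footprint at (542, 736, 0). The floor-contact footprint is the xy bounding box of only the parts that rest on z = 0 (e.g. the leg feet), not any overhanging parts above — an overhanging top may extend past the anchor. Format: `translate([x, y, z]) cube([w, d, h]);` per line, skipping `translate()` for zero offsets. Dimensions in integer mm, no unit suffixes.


translate([112, 306, 461]) cube([430, 430, 22]);
translate([112, 306, 0]) cube([35, 35, 461]);
translate([507, 306, 0]) cube([35, 35, 461]);
translate([112, 701, 0]) cube([35, 35, 461]);
translate([507, 701, 0]) cube([35, 35, 461]);
translate([112, 710, 483]) cube([430, 26, 459]);
translate([112, 306, 657]) cube([26, 404, 26]);
translate([516, 306, 657]) cube([26, 404, 26]);
translate([112, 306, 483]) cube([26, 26, 174]);
translate([516, 306, 483]) cube([26, 26, 174]);


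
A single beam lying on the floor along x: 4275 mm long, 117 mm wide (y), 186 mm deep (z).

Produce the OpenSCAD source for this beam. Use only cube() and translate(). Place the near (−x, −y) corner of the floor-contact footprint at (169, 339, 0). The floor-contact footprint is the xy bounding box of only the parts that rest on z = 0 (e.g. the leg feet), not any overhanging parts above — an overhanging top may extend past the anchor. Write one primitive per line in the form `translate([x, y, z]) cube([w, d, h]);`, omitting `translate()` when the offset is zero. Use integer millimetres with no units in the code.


translate([169, 339, 0]) cube([4275, 117, 186]);


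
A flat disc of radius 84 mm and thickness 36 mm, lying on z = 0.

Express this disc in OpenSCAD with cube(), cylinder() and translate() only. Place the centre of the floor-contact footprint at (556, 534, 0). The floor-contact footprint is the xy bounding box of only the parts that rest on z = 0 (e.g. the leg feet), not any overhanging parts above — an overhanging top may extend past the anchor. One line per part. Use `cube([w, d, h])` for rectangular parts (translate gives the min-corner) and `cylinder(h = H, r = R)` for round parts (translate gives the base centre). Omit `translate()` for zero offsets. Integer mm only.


translate([556, 534, 0]) cylinder(h = 36, r = 84);


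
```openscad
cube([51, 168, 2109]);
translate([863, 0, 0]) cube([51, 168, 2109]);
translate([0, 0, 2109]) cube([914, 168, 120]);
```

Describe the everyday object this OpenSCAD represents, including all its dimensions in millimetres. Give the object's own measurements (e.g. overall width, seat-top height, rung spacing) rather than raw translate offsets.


A door frame. The clear opening is 812 mm wide and 2109 mm high. Two 51 mm wide jambs, 168 mm deep, stand either side of the opening from the floor to the top of the opening. A 120 mm thick head sits across the top of both jambs, spanning the full outside width of the frame.


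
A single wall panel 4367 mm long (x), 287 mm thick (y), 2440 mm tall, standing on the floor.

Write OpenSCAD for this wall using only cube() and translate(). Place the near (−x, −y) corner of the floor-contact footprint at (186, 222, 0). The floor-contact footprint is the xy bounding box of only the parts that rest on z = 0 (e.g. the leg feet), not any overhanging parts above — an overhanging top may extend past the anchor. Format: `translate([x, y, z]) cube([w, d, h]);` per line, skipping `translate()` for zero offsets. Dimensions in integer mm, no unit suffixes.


translate([186, 222, 0]) cube([4367, 287, 2440]);


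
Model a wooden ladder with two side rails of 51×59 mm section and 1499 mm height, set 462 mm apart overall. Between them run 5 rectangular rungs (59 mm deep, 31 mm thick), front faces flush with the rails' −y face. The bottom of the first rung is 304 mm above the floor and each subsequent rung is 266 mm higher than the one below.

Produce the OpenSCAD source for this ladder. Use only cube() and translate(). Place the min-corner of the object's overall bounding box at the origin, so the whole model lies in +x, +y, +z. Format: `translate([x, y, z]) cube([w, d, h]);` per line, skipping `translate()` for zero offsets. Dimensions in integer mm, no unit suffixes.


// rung span = 462 - 2*51 = 360
// rung[k] z = 304 + k*266
cube([51, 59, 1499]);
translate([411, 0, 0]) cube([51, 59, 1499]);
translate([51, 0, 304]) cube([360, 59, 31]);
translate([51, 0, 570]) cube([360, 59, 31]);
translate([51, 0, 836]) cube([360, 59, 31]);
translate([51, 0, 1102]) cube([360, 59, 31]);
translate([51, 0, 1368]) cube([360, 59, 31]);


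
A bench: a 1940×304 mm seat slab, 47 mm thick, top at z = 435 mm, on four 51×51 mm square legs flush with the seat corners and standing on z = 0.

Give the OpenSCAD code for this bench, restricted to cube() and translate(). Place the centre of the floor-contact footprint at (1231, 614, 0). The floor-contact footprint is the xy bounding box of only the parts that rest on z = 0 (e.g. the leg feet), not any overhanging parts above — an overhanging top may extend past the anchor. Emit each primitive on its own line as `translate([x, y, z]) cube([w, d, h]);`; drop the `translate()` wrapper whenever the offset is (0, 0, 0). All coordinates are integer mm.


translate([261, 462, 388]) cube([1940, 304, 47]);
translate([261, 462, 0]) cube([51, 51, 388]);
translate([261, 715, 0]) cube([51, 51, 388]);
translate([2150, 462, 0]) cube([51, 51, 388]);
translate([2150, 715, 0]) cube([51, 51, 388]);


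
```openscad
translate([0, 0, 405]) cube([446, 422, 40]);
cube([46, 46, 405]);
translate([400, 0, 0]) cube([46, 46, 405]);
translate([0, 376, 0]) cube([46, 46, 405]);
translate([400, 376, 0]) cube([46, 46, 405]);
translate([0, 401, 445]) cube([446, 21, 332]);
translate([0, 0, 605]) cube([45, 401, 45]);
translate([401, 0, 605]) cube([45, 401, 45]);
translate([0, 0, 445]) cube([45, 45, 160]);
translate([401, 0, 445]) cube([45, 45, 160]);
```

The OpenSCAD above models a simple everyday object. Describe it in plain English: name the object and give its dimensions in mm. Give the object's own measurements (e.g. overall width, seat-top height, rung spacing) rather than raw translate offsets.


A chair. The seat is a 446×422×40 mm slab with its top at z = 445 mm, on four 46×46 mm corner legs (flush with the seat edges, standing on z = 0). A flat backrest 21 mm thick, 332 mm tall, spans the full seat width and rises from the seat top along its +y edge, rear face flush with the rear of the seat. Two armrests of 45×45 mm section run along each side from the seat's front edge to the front of the backrest, top faces 205 mm above the seat top and outer faces flush with the seat's x-edges; a 45×45 mm post under the front of each armrest stands on the seat at the front corner.


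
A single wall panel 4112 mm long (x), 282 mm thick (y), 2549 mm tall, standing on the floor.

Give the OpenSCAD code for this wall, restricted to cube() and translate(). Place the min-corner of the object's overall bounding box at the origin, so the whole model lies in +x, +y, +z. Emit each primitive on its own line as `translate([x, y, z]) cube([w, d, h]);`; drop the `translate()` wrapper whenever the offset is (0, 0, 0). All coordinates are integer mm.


cube([4112, 282, 2549]);


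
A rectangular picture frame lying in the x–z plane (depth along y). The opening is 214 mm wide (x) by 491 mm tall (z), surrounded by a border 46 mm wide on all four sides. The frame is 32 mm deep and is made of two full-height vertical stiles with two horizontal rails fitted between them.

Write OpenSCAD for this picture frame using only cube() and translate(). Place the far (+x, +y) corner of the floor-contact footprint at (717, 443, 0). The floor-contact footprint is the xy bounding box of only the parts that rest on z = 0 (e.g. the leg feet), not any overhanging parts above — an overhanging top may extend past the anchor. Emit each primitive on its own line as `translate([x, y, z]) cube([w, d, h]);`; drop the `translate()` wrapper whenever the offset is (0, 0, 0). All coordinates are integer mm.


translate([411, 411, 0]) cube([46, 32, 583]);
translate([671, 411, 0]) cube([46, 32, 583]);
translate([457, 411, 0]) cube([214, 32, 46]);
translate([457, 411, 537]) cube([214, 32, 46]);


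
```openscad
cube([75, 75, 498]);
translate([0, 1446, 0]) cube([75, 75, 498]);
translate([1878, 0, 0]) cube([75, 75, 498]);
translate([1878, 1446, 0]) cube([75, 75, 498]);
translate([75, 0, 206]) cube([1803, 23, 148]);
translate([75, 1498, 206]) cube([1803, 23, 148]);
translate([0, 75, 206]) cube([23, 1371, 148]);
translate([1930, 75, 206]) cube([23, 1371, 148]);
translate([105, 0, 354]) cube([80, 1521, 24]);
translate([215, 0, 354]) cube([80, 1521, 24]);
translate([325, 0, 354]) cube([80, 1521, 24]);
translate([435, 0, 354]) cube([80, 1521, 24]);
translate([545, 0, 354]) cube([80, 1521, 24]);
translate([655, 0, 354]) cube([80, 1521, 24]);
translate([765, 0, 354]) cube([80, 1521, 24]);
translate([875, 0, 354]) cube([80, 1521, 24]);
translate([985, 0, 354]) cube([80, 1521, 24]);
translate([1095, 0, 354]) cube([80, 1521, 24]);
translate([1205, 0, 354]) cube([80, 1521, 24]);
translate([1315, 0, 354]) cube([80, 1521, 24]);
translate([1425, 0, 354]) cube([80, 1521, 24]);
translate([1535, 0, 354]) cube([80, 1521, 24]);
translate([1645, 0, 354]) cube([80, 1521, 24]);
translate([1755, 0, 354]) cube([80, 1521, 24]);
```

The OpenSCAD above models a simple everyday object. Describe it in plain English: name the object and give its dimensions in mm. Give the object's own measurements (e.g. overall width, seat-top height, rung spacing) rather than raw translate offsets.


A bed frame 1953 mm long (x) by 1521 mm wide (y). Four 75×75 mm corner posts, 498 mm tall, at the corners of the footprint. Four rails of 23 mm thickness and 148 mm height run between adjacent posts with their undersides at z = 206 mm, their outer faces flush with the outside of the frame (the two x-running rails run between the posts' inner faces; the two y-running rails run between the posts' inner faces). 16 slats, each 80 mm wide (x) and 24 mm thick, lie across the top of the two x-running rails, running the full 1521 mm width of the frame in y; along x they sit between the end posts with a 30 mm gap after the −x posts and between neighbouring slats, leaving 43 mm before the +x posts.


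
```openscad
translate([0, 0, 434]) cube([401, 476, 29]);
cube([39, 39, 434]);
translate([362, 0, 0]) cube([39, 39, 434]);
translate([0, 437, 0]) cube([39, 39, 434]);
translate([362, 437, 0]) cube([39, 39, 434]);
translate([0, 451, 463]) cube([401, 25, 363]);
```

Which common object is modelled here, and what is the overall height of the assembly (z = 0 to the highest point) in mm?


A chair. The overall height is 826 mm.

A slab on four corner posts with a tall panel at the back — a chair. The seat slab sits at z = 434 with thickness 29, and the 363 mm backrest starts at the seat top, so the overall height is 434 + 29 + 363 = 826 mm.


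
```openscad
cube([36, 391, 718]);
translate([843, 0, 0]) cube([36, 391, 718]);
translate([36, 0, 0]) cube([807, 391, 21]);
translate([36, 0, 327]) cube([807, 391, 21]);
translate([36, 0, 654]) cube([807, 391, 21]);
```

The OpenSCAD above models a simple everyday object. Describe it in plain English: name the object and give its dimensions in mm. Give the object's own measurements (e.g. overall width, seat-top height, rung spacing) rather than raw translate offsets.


An open bookshelf. Two side panels, each 36 mm thick, 391 mm deep and 718 mm tall, stand 879 mm apart (outside-to-outside). Between them sit 3 shelves, each 21 mm thick and 391 mm deep, spanning the full gap between the sides. The bottom shelf rests on the floor (its underside at z = 0) and the clear gap between one shelf's top and the next shelf's underside is 306 mm.


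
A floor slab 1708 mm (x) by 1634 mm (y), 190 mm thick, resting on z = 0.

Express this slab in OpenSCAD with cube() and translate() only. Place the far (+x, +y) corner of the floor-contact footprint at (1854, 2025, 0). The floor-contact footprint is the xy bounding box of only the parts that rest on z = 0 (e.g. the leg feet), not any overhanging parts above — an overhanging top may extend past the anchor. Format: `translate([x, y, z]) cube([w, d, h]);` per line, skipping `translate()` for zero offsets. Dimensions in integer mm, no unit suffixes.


translate([146, 391, 0]) cube([1708, 1634, 190]);


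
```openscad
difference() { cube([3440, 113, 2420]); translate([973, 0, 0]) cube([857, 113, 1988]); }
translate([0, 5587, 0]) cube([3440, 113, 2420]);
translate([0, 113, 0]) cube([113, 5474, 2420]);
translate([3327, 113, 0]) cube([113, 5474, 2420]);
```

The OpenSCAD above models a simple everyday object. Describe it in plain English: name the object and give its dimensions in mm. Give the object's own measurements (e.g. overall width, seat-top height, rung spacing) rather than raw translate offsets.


A single room: four walls, each 2420 mm tall and 113 mm thick, enclosing an outside footprint 3440×5700 mm (x × y), no floor or roof. The front and back walls (−y and +y sides) run the full x-width; the side walls fit between their inner faces. A door opening 857 mm wide and 1988 mm tall is cut through the front wall from the floor up, its −x edge 973 mm from the wall's −x end.


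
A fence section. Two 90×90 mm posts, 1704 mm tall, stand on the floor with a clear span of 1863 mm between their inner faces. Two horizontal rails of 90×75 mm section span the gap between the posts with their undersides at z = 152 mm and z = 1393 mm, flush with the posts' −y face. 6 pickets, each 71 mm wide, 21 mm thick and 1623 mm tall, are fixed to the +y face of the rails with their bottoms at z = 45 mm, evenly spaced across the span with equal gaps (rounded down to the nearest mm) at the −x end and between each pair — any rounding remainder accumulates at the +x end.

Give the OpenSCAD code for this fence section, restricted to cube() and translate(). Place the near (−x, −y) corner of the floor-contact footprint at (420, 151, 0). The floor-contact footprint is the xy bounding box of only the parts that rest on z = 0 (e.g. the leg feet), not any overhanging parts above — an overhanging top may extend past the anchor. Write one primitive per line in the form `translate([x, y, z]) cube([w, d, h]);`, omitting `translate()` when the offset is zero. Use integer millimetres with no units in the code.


translate([420, 151, 0]) cube([90, 90, 1704]);
translate([2373, 151, 0]) cube([90, 90, 1704]);
translate([510, 151, 152]) cube([1863, 90, 75]);
translate([510, 151, 1393]) cube([1863, 90, 75]);
translate([715, 241, 45]) cube([71, 21, 1623]);
translate([991, 241, 45]) cube([71, 21, 1623]);
translate([1267, 241, 45]) cube([71, 21, 1623]);
translate([1543, 241, 45]) cube([71, 21, 1623]);
translate([1819, 241, 45]) cube([71, 21, 1623]);
translate([2095, 241, 45]) cube([71, 21, 1623]);


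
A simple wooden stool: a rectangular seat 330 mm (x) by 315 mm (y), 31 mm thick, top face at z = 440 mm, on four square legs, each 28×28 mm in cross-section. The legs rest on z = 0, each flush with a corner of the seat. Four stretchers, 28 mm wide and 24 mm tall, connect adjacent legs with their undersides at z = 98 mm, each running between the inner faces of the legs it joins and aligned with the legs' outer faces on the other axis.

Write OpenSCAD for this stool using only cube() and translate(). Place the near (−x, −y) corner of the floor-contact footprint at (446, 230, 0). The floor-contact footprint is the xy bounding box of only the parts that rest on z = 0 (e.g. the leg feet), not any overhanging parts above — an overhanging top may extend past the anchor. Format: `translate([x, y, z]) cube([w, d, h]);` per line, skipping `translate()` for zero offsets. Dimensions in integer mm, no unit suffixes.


// leg_h = 440 - 31 = 409
// stretcher span = 330 - 2*28 = 274
translate([446, 230, 409]) cube([330, 315, 31]);
translate([446, 230, 0]) cube([28, 28, 409]);
translate([748, 230, 0]) cube([28, 28, 409]);
translate([446, 517, 0]) cube([28, 28, 409]);
translate([748, 517, 0]) cube([28, 28, 409]);
translate([474, 230, 98]) cube([274, 28, 24]);
translate([474, 517, 98]) cube([274, 28, 24]);
translate([446, 258, 98]) cube([28, 259, 24]);
translate([748, 258, 98]) cube([28, 259, 24]);


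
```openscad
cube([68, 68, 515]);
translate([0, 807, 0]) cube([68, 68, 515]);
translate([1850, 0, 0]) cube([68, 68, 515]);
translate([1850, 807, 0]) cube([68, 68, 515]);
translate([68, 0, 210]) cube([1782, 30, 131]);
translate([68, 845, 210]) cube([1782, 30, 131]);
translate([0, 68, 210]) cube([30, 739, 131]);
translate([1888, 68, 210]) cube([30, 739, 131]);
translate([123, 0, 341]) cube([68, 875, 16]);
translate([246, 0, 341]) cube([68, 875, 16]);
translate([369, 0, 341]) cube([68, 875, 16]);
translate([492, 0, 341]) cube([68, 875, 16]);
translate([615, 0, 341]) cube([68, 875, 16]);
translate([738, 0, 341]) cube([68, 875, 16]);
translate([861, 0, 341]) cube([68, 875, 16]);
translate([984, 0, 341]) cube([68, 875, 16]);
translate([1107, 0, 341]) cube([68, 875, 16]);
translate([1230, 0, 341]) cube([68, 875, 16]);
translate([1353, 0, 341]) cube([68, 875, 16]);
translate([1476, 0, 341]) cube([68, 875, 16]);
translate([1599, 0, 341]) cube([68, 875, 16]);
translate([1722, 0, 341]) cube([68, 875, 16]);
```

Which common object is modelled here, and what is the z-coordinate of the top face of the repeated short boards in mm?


A bed frame. The slat-top height is 357 mm.

Four posts, four rails, and a row of slats — a bed frame. Slats sit on the rails at z = 210 + 131 = 341; with slat thickness 16, the top is 357 mm.
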